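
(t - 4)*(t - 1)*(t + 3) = t^3 - 2*t^2 - 11*t + 12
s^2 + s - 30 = (s - 5)*(s + 6)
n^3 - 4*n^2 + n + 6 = (n - 3)*(n - 2)*(n + 1)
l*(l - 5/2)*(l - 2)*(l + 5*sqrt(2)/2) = l^4 - 9*l^3/2 + 5*sqrt(2)*l^3/2 - 45*sqrt(2)*l^2/4 + 5*l^2 + 25*sqrt(2)*l/2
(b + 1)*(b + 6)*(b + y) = b^3 + b^2*y + 7*b^2 + 7*b*y + 6*b + 6*y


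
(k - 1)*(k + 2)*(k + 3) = k^3 + 4*k^2 + k - 6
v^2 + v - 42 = (v - 6)*(v + 7)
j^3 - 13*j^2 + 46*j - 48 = (j - 8)*(j - 3)*(j - 2)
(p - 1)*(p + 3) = p^2 + 2*p - 3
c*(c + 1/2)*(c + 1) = c^3 + 3*c^2/2 + c/2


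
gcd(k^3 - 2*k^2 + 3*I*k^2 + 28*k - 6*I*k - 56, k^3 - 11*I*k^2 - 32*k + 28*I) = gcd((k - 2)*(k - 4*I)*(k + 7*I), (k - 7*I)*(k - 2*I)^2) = 1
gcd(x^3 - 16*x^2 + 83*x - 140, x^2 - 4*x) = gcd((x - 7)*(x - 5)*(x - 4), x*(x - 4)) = x - 4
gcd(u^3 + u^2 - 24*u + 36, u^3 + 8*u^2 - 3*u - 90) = u^2 + 3*u - 18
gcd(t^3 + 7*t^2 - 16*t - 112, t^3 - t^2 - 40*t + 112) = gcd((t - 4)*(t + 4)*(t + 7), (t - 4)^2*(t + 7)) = t^2 + 3*t - 28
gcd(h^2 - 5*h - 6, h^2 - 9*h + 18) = h - 6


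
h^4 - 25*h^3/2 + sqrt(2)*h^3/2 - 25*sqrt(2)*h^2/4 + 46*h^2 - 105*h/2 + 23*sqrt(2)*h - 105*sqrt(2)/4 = (h - 7)*(h - 3)*(h - 5/2)*(h + sqrt(2)/2)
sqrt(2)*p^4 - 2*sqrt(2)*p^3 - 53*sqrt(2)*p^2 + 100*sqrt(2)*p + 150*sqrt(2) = (p - 3)*(p - 5*sqrt(2))*(p + 5*sqrt(2))*(sqrt(2)*p + sqrt(2))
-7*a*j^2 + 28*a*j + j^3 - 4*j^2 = j*(-7*a + j)*(j - 4)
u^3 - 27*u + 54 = (u - 3)^2*(u + 6)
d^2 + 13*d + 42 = (d + 6)*(d + 7)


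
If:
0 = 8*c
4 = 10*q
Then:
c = 0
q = 2/5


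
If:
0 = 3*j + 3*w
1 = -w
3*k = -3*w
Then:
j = 1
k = 1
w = -1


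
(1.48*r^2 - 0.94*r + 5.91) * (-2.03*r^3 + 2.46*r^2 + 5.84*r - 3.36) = -3.0044*r^5 + 5.549*r^4 - 5.6665*r^3 + 4.0762*r^2 + 37.6728*r - 19.8576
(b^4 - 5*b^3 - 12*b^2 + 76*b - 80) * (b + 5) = b^5 - 37*b^3 + 16*b^2 + 300*b - 400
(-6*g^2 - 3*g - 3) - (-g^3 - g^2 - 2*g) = g^3 - 5*g^2 - g - 3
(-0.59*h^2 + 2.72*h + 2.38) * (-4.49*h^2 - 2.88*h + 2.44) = 2.6491*h^4 - 10.5136*h^3 - 19.9594*h^2 - 0.217599999999999*h + 5.8072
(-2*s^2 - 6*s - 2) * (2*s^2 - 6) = -4*s^4 - 12*s^3 + 8*s^2 + 36*s + 12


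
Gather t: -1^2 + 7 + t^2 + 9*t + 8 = t^2 + 9*t + 14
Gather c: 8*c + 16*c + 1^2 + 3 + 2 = 24*c + 6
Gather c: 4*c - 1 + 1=4*c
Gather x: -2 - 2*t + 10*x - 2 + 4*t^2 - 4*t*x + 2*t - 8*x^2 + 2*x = 4*t^2 - 8*x^2 + x*(12 - 4*t) - 4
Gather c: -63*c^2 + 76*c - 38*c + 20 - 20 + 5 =-63*c^2 + 38*c + 5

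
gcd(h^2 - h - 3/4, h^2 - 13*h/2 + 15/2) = h - 3/2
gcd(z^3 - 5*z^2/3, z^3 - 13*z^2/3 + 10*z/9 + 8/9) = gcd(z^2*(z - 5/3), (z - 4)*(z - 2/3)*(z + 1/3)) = 1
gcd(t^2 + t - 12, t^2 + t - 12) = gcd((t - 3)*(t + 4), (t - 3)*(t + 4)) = t^2 + t - 12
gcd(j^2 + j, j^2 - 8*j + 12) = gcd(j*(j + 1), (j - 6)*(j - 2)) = 1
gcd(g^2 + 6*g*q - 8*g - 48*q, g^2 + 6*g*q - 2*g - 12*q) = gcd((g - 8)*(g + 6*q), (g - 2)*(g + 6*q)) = g + 6*q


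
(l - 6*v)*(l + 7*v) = l^2 + l*v - 42*v^2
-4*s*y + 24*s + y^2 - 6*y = (-4*s + y)*(y - 6)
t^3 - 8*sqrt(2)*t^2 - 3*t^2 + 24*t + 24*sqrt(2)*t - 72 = (t - 3)*(t - 6*sqrt(2))*(t - 2*sqrt(2))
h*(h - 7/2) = h^2 - 7*h/2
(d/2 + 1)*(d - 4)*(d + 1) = d^3/2 - d^2/2 - 5*d - 4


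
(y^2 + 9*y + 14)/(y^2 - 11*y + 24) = (y^2 + 9*y + 14)/(y^2 - 11*y + 24)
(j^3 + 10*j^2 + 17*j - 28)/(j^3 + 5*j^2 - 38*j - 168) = (j - 1)/(j - 6)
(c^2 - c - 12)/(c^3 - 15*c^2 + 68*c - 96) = (c + 3)/(c^2 - 11*c + 24)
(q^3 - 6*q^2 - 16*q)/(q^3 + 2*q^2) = (q - 8)/q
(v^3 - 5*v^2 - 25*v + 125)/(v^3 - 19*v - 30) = (v^2 - 25)/(v^2 + 5*v + 6)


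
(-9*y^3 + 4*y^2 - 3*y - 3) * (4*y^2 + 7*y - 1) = -36*y^5 - 47*y^4 + 25*y^3 - 37*y^2 - 18*y + 3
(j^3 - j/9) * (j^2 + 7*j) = j^5 + 7*j^4 - j^3/9 - 7*j^2/9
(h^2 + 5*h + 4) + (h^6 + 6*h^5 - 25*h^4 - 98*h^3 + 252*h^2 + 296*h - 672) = h^6 + 6*h^5 - 25*h^4 - 98*h^3 + 253*h^2 + 301*h - 668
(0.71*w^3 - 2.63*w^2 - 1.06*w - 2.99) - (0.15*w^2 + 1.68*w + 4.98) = 0.71*w^3 - 2.78*w^2 - 2.74*w - 7.97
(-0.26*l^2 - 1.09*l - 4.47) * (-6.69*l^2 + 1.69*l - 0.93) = 1.7394*l^4 + 6.8527*l^3 + 28.304*l^2 - 6.5406*l + 4.1571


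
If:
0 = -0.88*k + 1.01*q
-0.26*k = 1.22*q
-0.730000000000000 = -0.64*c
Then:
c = 1.14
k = 0.00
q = 0.00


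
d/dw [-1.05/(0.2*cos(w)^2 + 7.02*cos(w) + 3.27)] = -(0.42*cos(w) + 7.371)*sin(w)/(0.2*cos(w)^2 + 7.02*cos(w) + 3.27)^2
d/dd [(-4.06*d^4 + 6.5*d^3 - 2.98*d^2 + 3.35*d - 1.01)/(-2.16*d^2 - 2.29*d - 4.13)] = (17.5392*d^5 + 13.8522*d^4 + 37.3012*d^3 - 66.4748*d^2 + 20.2516*d - 16.1484)/(4.6656*d^4 + 9.8928*d^3 + 23.0857*d^2 + 18.9154*d + 17.0569)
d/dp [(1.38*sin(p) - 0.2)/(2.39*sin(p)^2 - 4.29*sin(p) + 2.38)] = (-3.2982*sin(p)^2 + 0.956*sin(p) + 2.4264)*cos(p)/(5.7121*sin(p)^4 - 20.5062*sin(p)^3 + 29.7805*sin(p)^2 - 20.4204*sin(p) + 5.6644)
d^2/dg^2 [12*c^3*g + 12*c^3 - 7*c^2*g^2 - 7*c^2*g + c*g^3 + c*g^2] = 2*c*(-7*c + 3*g + 1)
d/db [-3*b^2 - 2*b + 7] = -6*b - 2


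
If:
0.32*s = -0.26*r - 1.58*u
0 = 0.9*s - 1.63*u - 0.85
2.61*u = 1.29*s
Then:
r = -38.14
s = 9.01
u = 4.45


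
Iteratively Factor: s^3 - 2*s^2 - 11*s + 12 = (s - 4)*(s^2 + 2*s - 3) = (s - 4)*(s + 3)*(s - 1)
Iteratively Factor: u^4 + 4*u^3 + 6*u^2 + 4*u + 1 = (u + 1)*(u^3 + 3*u^2 + 3*u + 1) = (u + 1)^2*(u^2 + 2*u + 1) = (u + 1)^3*(u + 1)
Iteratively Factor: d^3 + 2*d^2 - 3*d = (d)*(d^2 + 2*d - 3) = d*(d + 3)*(d - 1)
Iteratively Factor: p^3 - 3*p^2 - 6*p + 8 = (p - 4)*(p^2 + p - 2) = (p - 4)*(p - 1)*(p + 2)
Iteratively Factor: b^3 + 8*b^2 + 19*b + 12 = (b + 3)*(b^2 + 5*b + 4) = (b + 3)*(b + 4)*(b + 1)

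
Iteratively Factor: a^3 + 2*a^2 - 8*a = (a)*(a^2 + 2*a - 8) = a*(a - 2)*(a + 4)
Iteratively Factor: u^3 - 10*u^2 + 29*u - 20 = (u - 4)*(u^2 - 6*u + 5) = (u - 5)*(u - 4)*(u - 1)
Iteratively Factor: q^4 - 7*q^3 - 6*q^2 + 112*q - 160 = (q + 4)*(q^3 - 11*q^2 + 38*q - 40) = (q - 5)*(q + 4)*(q^2 - 6*q + 8) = (q - 5)*(q - 2)*(q + 4)*(q - 4)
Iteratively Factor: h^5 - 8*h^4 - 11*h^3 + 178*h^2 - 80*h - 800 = (h - 4)*(h^4 - 4*h^3 - 27*h^2 + 70*h + 200) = (h - 5)*(h - 4)*(h^3 + h^2 - 22*h - 40) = (h - 5)*(h - 4)*(h + 4)*(h^2 - 3*h - 10) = (h - 5)^2*(h - 4)*(h + 4)*(h + 2)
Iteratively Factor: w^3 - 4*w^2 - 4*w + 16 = (w - 4)*(w^2 - 4) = (w - 4)*(w - 2)*(w + 2)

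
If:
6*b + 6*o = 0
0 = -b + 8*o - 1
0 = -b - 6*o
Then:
No Solution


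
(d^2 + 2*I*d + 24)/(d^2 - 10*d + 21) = (d^2 + 2*I*d + 24)/(d^2 - 10*d + 21)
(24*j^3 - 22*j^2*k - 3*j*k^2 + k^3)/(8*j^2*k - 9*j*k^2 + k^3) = (24*j^2 + 2*j*k - k^2)/(k*(8*j - k))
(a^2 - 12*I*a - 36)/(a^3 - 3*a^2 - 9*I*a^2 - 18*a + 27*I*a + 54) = (a - 6*I)/(a^2 - 3*a*(1 + I) + 9*I)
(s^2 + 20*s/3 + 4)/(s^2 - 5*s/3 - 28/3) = (3*s^2 + 20*s + 12)/(3*s^2 - 5*s - 28)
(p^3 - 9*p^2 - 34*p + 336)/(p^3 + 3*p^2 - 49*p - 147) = (p^2 - 2*p - 48)/(p^2 + 10*p + 21)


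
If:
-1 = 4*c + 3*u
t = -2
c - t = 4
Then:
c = 2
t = -2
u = -3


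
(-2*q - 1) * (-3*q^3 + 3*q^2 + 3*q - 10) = 6*q^4 - 3*q^3 - 9*q^2 + 17*q + 10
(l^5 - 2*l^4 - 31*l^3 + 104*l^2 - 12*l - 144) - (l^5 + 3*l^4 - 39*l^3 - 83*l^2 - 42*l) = -5*l^4 + 8*l^3 + 187*l^2 + 30*l - 144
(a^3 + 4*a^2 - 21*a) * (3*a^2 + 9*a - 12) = 3*a^5 + 21*a^4 - 39*a^3 - 237*a^2 + 252*a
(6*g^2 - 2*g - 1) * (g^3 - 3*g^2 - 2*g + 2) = 6*g^5 - 20*g^4 - 7*g^3 + 19*g^2 - 2*g - 2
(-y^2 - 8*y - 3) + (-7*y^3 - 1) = -7*y^3 - y^2 - 8*y - 4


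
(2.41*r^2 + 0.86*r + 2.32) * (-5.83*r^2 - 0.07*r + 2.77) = -14.0503*r^4 - 5.1825*r^3 - 6.9101*r^2 + 2.2198*r + 6.4264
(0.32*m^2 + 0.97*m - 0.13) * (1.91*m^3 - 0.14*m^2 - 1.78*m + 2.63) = 0.6112*m^5 + 1.8079*m^4 - 0.9537*m^3 - 0.8668*m^2 + 2.7825*m - 0.3419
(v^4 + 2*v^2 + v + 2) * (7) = 7*v^4 + 14*v^2 + 7*v + 14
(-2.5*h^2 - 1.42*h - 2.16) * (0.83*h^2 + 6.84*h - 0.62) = -2.075*h^4 - 18.2786*h^3 - 9.9556*h^2 - 13.894*h + 1.3392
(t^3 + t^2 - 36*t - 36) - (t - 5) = t^3 + t^2 - 37*t - 31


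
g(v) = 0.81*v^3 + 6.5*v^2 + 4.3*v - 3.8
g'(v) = 2.43*v^2 + 13.0*v + 4.3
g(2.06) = 39.72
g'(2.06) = 41.39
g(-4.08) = 31.84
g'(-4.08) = -8.29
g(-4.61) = 35.16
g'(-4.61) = -3.99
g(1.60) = 23.04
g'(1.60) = 31.32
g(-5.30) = 35.40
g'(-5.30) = 3.66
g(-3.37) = 24.53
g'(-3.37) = -11.91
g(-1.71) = 3.80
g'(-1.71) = -10.82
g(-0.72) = -3.83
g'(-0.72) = -3.80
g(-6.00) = 29.44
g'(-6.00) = 13.78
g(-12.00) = -519.08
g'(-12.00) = 198.22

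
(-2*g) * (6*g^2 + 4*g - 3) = -12*g^3 - 8*g^2 + 6*g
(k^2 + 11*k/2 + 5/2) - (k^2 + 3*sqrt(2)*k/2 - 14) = -3*sqrt(2)*k/2 + 11*k/2 + 33/2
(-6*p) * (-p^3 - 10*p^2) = 6*p^4 + 60*p^3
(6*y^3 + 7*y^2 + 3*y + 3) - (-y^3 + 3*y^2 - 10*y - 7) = 7*y^3 + 4*y^2 + 13*y + 10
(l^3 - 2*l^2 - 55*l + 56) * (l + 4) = l^4 + 2*l^3 - 63*l^2 - 164*l + 224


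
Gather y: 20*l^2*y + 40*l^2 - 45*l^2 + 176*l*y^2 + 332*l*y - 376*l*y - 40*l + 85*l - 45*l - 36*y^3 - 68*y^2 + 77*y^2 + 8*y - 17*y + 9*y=-5*l^2 - 36*y^3 + y^2*(176*l + 9) + y*(20*l^2 - 44*l)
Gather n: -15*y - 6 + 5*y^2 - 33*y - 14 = 5*y^2 - 48*y - 20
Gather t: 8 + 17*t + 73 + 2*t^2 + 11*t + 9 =2*t^2 + 28*t + 90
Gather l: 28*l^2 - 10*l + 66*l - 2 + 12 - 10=28*l^2 + 56*l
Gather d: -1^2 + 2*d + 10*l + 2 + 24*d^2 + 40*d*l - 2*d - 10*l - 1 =24*d^2 + 40*d*l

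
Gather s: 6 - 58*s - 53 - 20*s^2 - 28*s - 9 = -20*s^2 - 86*s - 56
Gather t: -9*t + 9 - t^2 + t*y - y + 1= -t^2 + t*(y - 9) - y + 10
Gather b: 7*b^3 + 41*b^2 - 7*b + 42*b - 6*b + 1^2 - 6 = 7*b^3 + 41*b^2 + 29*b - 5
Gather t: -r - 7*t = -r - 7*t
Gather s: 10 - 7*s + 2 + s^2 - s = s^2 - 8*s + 12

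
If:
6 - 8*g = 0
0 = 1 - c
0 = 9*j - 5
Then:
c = 1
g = 3/4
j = 5/9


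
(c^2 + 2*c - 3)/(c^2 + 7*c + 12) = (c - 1)/(c + 4)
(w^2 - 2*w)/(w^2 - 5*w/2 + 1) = 2*w/(2*w - 1)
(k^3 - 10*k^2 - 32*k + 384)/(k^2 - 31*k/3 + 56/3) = 3*(k^2 - 2*k - 48)/(3*k - 7)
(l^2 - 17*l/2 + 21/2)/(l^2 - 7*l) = (l - 3/2)/l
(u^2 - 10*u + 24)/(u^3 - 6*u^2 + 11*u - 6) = (u^2 - 10*u + 24)/(u^3 - 6*u^2 + 11*u - 6)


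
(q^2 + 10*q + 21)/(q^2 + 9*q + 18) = (q + 7)/(q + 6)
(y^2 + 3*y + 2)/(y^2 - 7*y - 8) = (y + 2)/(y - 8)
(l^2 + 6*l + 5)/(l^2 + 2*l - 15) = (l + 1)/(l - 3)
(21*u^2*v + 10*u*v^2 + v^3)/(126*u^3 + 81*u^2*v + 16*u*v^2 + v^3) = v/(6*u + v)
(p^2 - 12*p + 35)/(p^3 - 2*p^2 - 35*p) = (p - 5)/(p*(p + 5))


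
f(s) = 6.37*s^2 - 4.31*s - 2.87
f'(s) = 12.74*s - 4.31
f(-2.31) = 41.08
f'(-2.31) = -33.74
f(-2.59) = 51.02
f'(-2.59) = -37.31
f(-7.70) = 407.99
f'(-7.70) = -102.41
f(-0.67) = 2.88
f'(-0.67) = -12.85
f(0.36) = -3.60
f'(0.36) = 0.28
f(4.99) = 134.24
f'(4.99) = 59.26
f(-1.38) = 15.21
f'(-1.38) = -21.89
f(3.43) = 57.29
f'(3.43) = 39.39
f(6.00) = 200.59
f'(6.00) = 72.13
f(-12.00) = 966.13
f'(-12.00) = -157.19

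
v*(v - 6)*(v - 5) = v^3 - 11*v^2 + 30*v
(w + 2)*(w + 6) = w^2 + 8*w + 12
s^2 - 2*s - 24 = (s - 6)*(s + 4)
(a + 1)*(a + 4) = a^2 + 5*a + 4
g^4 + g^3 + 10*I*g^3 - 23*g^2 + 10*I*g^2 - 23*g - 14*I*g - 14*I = (g + 2*I)*(g + 7*I)*(-I*g + 1)*(I*g + I)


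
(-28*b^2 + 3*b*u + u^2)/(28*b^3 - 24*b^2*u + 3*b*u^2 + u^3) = (-4*b + u)/(4*b^2 - 4*b*u + u^2)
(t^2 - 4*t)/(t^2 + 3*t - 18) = t*(t - 4)/(t^2 + 3*t - 18)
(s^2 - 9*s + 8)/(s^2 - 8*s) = (s - 1)/s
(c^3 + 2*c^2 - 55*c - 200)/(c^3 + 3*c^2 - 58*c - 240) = (c + 5)/(c + 6)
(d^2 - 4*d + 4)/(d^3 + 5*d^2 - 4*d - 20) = (d - 2)/(d^2 + 7*d + 10)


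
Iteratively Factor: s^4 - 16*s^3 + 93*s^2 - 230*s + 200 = (s - 5)*(s^3 - 11*s^2 + 38*s - 40) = (s - 5)*(s - 2)*(s^2 - 9*s + 20) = (s - 5)^2*(s - 2)*(s - 4)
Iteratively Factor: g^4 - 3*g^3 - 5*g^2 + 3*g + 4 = (g + 1)*(g^3 - 4*g^2 - g + 4) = (g - 4)*(g + 1)*(g^2 - 1) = (g - 4)*(g + 1)^2*(g - 1)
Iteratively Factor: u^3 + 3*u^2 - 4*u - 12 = (u + 3)*(u^2 - 4) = (u + 2)*(u + 3)*(u - 2)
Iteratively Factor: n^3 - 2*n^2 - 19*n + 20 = (n - 5)*(n^2 + 3*n - 4) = (n - 5)*(n + 4)*(n - 1)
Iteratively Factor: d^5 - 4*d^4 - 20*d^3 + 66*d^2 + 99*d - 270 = (d + 3)*(d^4 - 7*d^3 + d^2 + 63*d - 90) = (d - 3)*(d + 3)*(d^3 - 4*d^2 - 11*d + 30) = (d - 3)*(d + 3)^2*(d^2 - 7*d + 10) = (d - 5)*(d - 3)*(d + 3)^2*(d - 2)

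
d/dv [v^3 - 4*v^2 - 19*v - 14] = 3*v^2 - 8*v - 19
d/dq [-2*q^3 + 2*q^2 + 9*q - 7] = -6*q^2 + 4*q + 9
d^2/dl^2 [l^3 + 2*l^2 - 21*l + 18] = 6*l + 4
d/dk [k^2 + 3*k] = 2*k + 3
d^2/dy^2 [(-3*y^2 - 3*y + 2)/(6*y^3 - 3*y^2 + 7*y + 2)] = 8*(-27*y^6 - 81*y^5 + 243*y^4 + 117*y^2 - 63*y + 35)/(216*y^9 - 324*y^8 + 918*y^7 - 567*y^6 + 855*y^5 + 117*y^4 + 163*y^3 + 258*y^2 + 84*y + 8)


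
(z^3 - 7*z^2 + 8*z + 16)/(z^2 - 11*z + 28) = (z^2 - 3*z - 4)/(z - 7)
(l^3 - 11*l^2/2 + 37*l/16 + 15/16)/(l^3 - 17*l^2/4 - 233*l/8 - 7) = (4*l^2 - 23*l + 15)/(2*(2*l^2 - 9*l - 56))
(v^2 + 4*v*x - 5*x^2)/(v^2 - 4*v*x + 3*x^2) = (-v - 5*x)/(-v + 3*x)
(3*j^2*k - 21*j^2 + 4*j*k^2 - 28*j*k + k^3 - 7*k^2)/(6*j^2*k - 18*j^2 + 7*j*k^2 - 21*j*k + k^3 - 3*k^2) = (3*j*k - 21*j + k^2 - 7*k)/(6*j*k - 18*j + k^2 - 3*k)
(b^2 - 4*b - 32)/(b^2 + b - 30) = (b^2 - 4*b - 32)/(b^2 + b - 30)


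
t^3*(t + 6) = t^4 + 6*t^3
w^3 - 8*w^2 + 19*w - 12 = (w - 4)*(w - 3)*(w - 1)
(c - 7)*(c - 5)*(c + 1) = c^3 - 11*c^2 + 23*c + 35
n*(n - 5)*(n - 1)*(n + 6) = n^4 - 31*n^2 + 30*n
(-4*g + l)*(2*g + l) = -8*g^2 - 2*g*l + l^2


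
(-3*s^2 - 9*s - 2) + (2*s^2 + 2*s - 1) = -s^2 - 7*s - 3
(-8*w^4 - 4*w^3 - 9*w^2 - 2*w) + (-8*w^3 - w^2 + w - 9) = -8*w^4 - 12*w^3 - 10*w^2 - w - 9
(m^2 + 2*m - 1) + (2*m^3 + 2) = 2*m^3 + m^2 + 2*m + 1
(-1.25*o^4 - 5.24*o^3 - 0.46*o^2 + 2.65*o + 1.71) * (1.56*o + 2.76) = -1.95*o^5 - 11.6244*o^4 - 15.18*o^3 + 2.8644*o^2 + 9.9816*o + 4.7196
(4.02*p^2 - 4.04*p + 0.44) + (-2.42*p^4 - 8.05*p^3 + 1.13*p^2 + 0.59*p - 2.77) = -2.42*p^4 - 8.05*p^3 + 5.15*p^2 - 3.45*p - 2.33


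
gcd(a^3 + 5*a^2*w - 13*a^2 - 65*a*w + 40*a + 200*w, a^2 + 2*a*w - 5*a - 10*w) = a - 5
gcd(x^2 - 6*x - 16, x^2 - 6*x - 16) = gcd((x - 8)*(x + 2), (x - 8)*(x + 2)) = x^2 - 6*x - 16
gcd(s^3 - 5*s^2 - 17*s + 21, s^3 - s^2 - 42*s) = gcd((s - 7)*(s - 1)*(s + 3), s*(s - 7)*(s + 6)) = s - 7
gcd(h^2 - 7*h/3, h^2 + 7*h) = h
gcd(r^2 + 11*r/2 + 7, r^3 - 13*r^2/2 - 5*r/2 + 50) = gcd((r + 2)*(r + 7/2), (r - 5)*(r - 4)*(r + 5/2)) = 1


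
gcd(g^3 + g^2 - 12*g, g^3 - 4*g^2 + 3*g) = g^2 - 3*g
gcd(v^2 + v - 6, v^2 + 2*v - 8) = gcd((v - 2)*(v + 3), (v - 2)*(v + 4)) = v - 2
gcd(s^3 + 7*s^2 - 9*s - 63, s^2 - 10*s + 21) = s - 3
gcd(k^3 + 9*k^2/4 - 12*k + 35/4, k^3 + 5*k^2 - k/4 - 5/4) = k + 5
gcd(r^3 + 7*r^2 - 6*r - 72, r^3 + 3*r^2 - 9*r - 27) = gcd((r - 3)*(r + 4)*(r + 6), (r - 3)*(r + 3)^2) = r - 3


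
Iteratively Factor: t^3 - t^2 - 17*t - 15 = (t + 1)*(t^2 - 2*t - 15) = (t - 5)*(t + 1)*(t + 3)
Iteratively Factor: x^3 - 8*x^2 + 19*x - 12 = (x - 3)*(x^2 - 5*x + 4) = (x - 3)*(x - 1)*(x - 4)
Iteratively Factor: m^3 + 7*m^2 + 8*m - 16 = (m + 4)*(m^2 + 3*m - 4) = (m - 1)*(m + 4)*(m + 4)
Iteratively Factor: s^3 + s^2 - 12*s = (s)*(s^2 + s - 12) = s*(s - 3)*(s + 4)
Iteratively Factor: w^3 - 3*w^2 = (w - 3)*(w^2) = w*(w - 3)*(w)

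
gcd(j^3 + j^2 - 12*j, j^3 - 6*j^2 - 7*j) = j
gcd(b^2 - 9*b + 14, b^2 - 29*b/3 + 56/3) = b - 7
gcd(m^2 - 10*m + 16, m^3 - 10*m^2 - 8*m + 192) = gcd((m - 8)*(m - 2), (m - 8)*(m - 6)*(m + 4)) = m - 8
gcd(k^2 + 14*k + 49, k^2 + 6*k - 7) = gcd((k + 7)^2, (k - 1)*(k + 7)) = k + 7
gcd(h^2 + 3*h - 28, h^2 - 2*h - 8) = h - 4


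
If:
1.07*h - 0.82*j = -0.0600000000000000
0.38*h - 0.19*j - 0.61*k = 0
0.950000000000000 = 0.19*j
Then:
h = 3.78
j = 5.00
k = 0.79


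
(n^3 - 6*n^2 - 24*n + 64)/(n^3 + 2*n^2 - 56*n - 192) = (n - 2)/(n + 6)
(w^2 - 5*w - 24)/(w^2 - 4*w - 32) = (w + 3)/(w + 4)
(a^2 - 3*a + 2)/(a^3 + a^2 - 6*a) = (a - 1)/(a*(a + 3))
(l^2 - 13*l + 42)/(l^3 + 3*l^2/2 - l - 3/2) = 2*(l^2 - 13*l + 42)/(2*l^3 + 3*l^2 - 2*l - 3)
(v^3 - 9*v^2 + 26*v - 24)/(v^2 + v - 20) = (v^2 - 5*v + 6)/(v + 5)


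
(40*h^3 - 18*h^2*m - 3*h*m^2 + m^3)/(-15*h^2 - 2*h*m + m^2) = (-8*h^2 + 2*h*m + m^2)/(3*h + m)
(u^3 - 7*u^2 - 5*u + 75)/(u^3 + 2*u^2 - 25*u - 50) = (u^2 - 2*u - 15)/(u^2 + 7*u + 10)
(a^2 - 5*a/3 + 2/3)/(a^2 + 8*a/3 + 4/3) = (3*a^2 - 5*a + 2)/(3*a^2 + 8*a + 4)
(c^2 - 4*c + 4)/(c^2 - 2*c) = (c - 2)/c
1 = 1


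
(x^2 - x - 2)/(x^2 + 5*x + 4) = (x - 2)/(x + 4)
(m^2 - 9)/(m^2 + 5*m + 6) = (m - 3)/(m + 2)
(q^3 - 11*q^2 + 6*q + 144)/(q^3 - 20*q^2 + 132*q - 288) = (q + 3)/(q - 6)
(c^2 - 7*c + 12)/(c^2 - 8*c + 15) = (c - 4)/(c - 5)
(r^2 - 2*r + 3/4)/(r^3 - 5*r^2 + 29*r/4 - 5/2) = (2*r - 3)/(2*r^2 - 9*r + 10)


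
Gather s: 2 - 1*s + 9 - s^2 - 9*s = -s^2 - 10*s + 11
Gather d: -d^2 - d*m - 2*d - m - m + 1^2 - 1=-d^2 + d*(-m - 2) - 2*m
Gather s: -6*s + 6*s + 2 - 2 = 0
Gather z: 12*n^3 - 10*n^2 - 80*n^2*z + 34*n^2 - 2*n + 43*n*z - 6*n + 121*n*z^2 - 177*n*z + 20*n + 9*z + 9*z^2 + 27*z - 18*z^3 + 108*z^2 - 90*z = 12*n^3 + 24*n^2 + 12*n - 18*z^3 + z^2*(121*n + 117) + z*(-80*n^2 - 134*n - 54)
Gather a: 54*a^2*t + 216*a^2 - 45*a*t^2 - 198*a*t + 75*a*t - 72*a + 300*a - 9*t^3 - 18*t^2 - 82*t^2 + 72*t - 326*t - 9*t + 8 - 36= a^2*(54*t + 216) + a*(-45*t^2 - 123*t + 228) - 9*t^3 - 100*t^2 - 263*t - 28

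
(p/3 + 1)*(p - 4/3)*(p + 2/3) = p^3/3 + 7*p^2/9 - 26*p/27 - 8/9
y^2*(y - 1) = y^3 - y^2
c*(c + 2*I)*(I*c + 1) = I*c^3 - c^2 + 2*I*c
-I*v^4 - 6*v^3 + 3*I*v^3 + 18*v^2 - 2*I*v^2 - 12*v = v*(v - 2)*(v - 6*I)*(-I*v + I)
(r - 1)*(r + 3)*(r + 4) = r^3 + 6*r^2 + 5*r - 12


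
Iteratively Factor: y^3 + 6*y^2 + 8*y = (y + 2)*(y^2 + 4*y) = y*(y + 2)*(y + 4)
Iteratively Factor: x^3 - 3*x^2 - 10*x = (x + 2)*(x^2 - 5*x) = x*(x + 2)*(x - 5)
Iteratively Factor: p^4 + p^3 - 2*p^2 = (p)*(p^3 + p^2 - 2*p) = p*(p - 1)*(p^2 + 2*p) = p^2*(p - 1)*(p + 2)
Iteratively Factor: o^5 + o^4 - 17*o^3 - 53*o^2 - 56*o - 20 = (o + 1)*(o^4 - 17*o^2 - 36*o - 20) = (o - 5)*(o + 1)*(o^3 + 5*o^2 + 8*o + 4) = (o - 5)*(o + 1)^2*(o^2 + 4*o + 4) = (o - 5)*(o + 1)^2*(o + 2)*(o + 2)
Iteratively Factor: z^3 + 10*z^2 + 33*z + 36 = (z + 3)*(z^2 + 7*z + 12) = (z + 3)^2*(z + 4)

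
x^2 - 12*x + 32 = (x - 8)*(x - 4)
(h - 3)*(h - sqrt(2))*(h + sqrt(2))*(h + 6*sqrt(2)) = h^4 - 3*h^3 + 6*sqrt(2)*h^3 - 18*sqrt(2)*h^2 - 2*h^2 - 12*sqrt(2)*h + 6*h + 36*sqrt(2)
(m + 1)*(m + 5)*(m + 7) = m^3 + 13*m^2 + 47*m + 35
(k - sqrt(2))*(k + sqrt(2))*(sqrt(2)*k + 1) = sqrt(2)*k^3 + k^2 - 2*sqrt(2)*k - 2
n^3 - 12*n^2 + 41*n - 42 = (n - 7)*(n - 3)*(n - 2)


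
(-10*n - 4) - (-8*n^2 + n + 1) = 8*n^2 - 11*n - 5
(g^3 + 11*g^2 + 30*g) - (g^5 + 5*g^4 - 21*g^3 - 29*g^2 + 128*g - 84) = -g^5 - 5*g^4 + 22*g^3 + 40*g^2 - 98*g + 84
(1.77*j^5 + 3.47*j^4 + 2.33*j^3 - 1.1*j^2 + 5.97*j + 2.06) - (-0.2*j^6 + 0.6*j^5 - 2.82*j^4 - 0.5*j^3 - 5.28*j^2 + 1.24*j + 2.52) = 0.2*j^6 + 1.17*j^5 + 6.29*j^4 + 2.83*j^3 + 4.18*j^2 + 4.73*j - 0.46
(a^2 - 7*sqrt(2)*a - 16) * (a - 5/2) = a^3 - 7*sqrt(2)*a^2 - 5*a^2/2 - 16*a + 35*sqrt(2)*a/2 + 40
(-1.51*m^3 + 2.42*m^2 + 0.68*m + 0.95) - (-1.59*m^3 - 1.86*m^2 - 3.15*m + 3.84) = 0.0800000000000001*m^3 + 4.28*m^2 + 3.83*m - 2.89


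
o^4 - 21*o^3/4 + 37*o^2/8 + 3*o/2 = o*(o - 4)*(o - 3/2)*(o + 1/4)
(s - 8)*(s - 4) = s^2 - 12*s + 32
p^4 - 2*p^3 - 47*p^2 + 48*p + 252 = (p - 7)*(p - 3)*(p + 2)*(p + 6)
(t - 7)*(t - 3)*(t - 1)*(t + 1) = t^4 - 10*t^3 + 20*t^2 + 10*t - 21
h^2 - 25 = (h - 5)*(h + 5)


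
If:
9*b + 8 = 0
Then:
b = -8/9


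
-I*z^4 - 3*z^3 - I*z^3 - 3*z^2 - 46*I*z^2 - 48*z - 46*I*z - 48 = (z - 8*I)*(z - I)*(z + 6*I)*(-I*z - I)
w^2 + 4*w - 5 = (w - 1)*(w + 5)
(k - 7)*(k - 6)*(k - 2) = k^3 - 15*k^2 + 68*k - 84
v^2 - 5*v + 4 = (v - 4)*(v - 1)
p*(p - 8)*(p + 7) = p^3 - p^2 - 56*p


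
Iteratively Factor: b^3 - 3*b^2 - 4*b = (b - 4)*(b^2 + b) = b*(b - 4)*(b + 1)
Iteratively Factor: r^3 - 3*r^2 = (r)*(r^2 - 3*r) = r^2*(r - 3)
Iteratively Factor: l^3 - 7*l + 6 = (l + 3)*(l^2 - 3*l + 2) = (l - 1)*(l + 3)*(l - 2)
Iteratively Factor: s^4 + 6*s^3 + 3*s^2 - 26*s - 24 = (s + 4)*(s^3 + 2*s^2 - 5*s - 6) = (s + 1)*(s + 4)*(s^2 + s - 6) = (s + 1)*(s + 3)*(s + 4)*(s - 2)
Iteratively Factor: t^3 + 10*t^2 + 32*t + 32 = (t + 2)*(t^2 + 8*t + 16) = (t + 2)*(t + 4)*(t + 4)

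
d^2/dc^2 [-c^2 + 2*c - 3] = -2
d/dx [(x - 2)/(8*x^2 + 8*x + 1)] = (-8*x^2 + 32*x + 17)/(64*x^4 + 128*x^3 + 80*x^2 + 16*x + 1)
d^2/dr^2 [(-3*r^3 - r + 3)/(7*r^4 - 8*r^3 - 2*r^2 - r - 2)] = 2*(-147*r^9 - 420*r^7 + 1819*r^6 - 3102*r^5 + 993*r^4 + 215*r^3 + 438*r^2 - 150*r - 7)/(343*r^12 - 1176*r^11 + 1050*r^10 + 13*r^9 - 258*r^8 + 468*r^7 - 299*r^6 - 144*r^5 - 42*r^4 - 121*r^3 - 30*r^2 - 12*r - 8)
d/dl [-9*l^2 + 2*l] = 2 - 18*l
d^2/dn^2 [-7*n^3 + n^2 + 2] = 2 - 42*n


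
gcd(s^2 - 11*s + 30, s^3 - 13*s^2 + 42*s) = s - 6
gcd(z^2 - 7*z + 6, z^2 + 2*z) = 1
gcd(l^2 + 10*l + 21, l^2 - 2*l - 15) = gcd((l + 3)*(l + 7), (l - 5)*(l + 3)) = l + 3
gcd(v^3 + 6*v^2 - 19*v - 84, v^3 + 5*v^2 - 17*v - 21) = v + 7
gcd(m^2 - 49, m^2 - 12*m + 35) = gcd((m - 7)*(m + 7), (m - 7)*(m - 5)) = m - 7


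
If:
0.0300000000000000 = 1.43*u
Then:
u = 0.02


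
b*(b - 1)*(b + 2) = b^3 + b^2 - 2*b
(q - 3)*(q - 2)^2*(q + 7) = q^4 - 33*q^2 + 100*q - 84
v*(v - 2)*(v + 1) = v^3 - v^2 - 2*v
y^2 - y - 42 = (y - 7)*(y + 6)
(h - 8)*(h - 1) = h^2 - 9*h + 8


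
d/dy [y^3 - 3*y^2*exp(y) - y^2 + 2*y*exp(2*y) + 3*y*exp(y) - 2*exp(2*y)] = -3*y^2*exp(y) + 3*y^2 + 4*y*exp(2*y) - 3*y*exp(y) - 2*y - 2*exp(2*y) + 3*exp(y)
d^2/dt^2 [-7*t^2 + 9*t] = -14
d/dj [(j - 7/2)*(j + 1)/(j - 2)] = (j^2 - 4*j + 17/2)/(j^2 - 4*j + 4)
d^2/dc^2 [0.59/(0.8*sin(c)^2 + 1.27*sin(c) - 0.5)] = (-1.5104*sin(c)^4 - 1.79832*sin(c)^3 + 0.369989000000001*sin(c)^2 + 3.22199*sin(c) + 2.375222)/(0.8*sin(c)^2 + 1.27*sin(c) - 0.5)^3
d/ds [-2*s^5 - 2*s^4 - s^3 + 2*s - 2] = -10*s^4 - 8*s^3 - 3*s^2 + 2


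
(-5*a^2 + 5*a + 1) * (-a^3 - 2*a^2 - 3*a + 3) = 5*a^5 + 5*a^4 + 4*a^3 - 32*a^2 + 12*a + 3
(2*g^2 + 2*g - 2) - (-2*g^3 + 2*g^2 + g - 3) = 2*g^3 + g + 1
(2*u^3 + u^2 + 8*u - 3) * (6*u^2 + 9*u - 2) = 12*u^5 + 24*u^4 + 53*u^3 + 52*u^2 - 43*u + 6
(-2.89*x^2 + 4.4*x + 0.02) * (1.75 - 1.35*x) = 3.9015*x^3 - 10.9975*x^2 + 7.673*x + 0.035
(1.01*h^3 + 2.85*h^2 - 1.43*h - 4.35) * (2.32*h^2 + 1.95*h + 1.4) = 2.3432*h^5 + 8.5815*h^4 + 3.6539*h^3 - 8.8905*h^2 - 10.4845*h - 6.09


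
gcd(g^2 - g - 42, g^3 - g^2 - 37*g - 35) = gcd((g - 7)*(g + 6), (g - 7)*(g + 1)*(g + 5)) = g - 7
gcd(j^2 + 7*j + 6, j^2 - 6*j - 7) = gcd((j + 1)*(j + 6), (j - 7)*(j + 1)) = j + 1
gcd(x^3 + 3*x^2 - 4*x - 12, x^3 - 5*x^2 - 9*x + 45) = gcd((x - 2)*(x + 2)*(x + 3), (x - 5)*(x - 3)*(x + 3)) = x + 3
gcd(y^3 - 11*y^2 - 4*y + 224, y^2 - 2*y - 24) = y + 4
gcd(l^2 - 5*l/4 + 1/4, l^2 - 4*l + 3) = l - 1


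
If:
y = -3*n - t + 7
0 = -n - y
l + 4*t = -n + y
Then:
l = -6*y - 28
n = -y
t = 2*y + 7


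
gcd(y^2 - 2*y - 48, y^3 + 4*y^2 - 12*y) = y + 6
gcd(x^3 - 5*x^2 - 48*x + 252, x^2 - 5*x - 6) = x - 6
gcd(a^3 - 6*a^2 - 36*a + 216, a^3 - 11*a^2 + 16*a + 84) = a - 6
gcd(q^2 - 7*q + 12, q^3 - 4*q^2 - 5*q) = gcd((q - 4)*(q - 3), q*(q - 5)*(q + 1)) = 1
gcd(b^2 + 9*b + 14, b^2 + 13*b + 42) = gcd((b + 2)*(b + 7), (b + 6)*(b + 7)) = b + 7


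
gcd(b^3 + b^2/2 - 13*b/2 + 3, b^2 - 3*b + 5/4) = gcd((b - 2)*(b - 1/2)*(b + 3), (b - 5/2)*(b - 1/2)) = b - 1/2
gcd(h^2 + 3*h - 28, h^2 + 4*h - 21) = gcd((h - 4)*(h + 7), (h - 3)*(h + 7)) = h + 7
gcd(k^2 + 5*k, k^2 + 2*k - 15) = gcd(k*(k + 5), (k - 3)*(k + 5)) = k + 5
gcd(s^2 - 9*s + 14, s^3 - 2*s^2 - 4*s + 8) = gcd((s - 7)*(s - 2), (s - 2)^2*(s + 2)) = s - 2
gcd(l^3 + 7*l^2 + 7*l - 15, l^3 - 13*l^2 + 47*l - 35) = l - 1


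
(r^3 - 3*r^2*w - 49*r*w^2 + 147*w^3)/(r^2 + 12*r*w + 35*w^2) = (r^2 - 10*r*w + 21*w^2)/(r + 5*w)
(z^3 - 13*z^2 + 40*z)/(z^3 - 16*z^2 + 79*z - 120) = z/(z - 3)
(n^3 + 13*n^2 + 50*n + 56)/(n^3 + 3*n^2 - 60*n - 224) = (n + 2)/(n - 8)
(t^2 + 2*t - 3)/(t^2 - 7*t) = (t^2 + 2*t - 3)/(t*(t - 7))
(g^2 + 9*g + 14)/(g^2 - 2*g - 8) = (g + 7)/(g - 4)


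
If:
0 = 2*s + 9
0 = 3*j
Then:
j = 0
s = -9/2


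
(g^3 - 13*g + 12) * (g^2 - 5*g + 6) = g^5 - 5*g^4 - 7*g^3 + 77*g^2 - 138*g + 72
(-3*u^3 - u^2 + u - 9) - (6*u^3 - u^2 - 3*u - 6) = -9*u^3 + 4*u - 3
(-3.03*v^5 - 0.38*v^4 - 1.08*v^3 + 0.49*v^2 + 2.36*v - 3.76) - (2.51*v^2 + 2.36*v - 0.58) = -3.03*v^5 - 0.38*v^4 - 1.08*v^3 - 2.02*v^2 - 3.18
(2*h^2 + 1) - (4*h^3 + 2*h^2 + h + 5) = -4*h^3 - h - 4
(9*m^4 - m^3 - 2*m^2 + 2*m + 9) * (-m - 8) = -9*m^5 - 71*m^4 + 10*m^3 + 14*m^2 - 25*m - 72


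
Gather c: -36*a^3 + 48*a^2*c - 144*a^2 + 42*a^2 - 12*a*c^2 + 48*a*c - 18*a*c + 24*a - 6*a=-36*a^3 - 102*a^2 - 12*a*c^2 + 18*a + c*(48*a^2 + 30*a)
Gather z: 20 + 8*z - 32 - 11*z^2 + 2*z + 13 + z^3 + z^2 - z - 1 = z^3 - 10*z^2 + 9*z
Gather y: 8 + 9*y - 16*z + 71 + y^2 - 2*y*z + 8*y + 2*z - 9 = y^2 + y*(17 - 2*z) - 14*z + 70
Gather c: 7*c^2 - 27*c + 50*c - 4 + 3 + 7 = 7*c^2 + 23*c + 6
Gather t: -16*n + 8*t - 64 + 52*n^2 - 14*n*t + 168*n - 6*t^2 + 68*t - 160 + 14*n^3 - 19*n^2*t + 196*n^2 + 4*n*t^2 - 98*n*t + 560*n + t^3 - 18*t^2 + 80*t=14*n^3 + 248*n^2 + 712*n + t^3 + t^2*(4*n - 24) + t*(-19*n^2 - 112*n + 156) - 224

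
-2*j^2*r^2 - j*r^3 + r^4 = r^2*(-2*j + r)*(j + r)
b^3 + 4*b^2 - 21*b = b*(b - 3)*(b + 7)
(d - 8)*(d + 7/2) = d^2 - 9*d/2 - 28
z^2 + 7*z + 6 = (z + 1)*(z + 6)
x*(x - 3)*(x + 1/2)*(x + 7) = x^4 + 9*x^3/2 - 19*x^2 - 21*x/2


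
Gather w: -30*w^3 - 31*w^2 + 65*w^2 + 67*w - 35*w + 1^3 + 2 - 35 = -30*w^3 + 34*w^2 + 32*w - 32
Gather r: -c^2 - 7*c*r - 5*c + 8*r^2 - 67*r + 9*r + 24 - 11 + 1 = -c^2 - 5*c + 8*r^2 + r*(-7*c - 58) + 14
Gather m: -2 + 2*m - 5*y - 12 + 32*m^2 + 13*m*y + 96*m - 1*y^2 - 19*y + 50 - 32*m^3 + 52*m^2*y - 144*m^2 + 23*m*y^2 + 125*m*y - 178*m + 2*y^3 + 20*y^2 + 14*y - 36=-32*m^3 + m^2*(52*y - 112) + m*(23*y^2 + 138*y - 80) + 2*y^3 + 19*y^2 - 10*y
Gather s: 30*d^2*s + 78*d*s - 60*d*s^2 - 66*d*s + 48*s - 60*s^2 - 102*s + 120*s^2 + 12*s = s^2*(60 - 60*d) + s*(30*d^2 + 12*d - 42)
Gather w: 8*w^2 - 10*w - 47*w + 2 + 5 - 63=8*w^2 - 57*w - 56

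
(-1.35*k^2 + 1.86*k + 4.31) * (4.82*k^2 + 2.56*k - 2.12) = -6.507*k^4 + 5.5092*k^3 + 28.3978*k^2 + 7.0904*k - 9.1372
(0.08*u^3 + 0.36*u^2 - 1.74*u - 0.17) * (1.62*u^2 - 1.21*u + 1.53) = 0.1296*u^5 + 0.4864*u^4 - 3.132*u^3 + 2.3808*u^2 - 2.4565*u - 0.2601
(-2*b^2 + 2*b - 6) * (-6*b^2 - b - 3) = 12*b^4 - 10*b^3 + 40*b^2 + 18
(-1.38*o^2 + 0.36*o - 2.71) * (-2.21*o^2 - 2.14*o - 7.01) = 3.0498*o^4 + 2.1576*o^3 + 14.8925*o^2 + 3.2758*o + 18.9971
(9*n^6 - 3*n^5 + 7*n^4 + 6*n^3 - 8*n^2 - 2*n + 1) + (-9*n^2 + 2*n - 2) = 9*n^6 - 3*n^5 + 7*n^4 + 6*n^3 - 17*n^2 - 1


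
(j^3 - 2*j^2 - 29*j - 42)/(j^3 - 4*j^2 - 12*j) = (j^2 - 4*j - 21)/(j*(j - 6))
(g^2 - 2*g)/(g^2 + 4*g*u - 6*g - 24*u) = g*(g - 2)/(g^2 + 4*g*u - 6*g - 24*u)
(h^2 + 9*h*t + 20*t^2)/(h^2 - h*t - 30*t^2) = (-h - 4*t)/(-h + 6*t)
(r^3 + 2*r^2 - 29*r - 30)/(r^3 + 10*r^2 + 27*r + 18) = (r - 5)/(r + 3)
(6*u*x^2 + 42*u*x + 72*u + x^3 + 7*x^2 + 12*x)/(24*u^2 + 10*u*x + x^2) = (x^2 + 7*x + 12)/(4*u + x)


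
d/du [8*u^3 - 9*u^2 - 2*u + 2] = 24*u^2 - 18*u - 2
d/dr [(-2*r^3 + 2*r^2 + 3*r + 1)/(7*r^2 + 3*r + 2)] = (-14*r^4 - 12*r^3 - 27*r^2 - 6*r + 3)/(49*r^4 + 42*r^3 + 37*r^2 + 12*r + 4)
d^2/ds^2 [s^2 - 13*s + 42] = 2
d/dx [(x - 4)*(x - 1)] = 2*x - 5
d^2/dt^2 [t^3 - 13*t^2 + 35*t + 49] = 6*t - 26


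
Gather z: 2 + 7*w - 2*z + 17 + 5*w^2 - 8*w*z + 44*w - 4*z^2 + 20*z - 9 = 5*w^2 + 51*w - 4*z^2 + z*(18 - 8*w) + 10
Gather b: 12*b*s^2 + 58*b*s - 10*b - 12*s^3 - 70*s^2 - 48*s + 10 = b*(12*s^2 + 58*s - 10) - 12*s^3 - 70*s^2 - 48*s + 10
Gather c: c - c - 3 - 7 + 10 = 0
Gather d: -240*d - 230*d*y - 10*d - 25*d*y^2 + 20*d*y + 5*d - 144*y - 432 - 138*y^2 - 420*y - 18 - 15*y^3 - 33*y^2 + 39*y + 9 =d*(-25*y^2 - 210*y - 245) - 15*y^3 - 171*y^2 - 525*y - 441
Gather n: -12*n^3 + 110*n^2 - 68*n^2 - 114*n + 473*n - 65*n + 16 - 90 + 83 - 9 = -12*n^3 + 42*n^2 + 294*n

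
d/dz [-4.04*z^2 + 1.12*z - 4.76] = 1.12 - 8.08*z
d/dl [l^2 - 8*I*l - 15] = 2*l - 8*I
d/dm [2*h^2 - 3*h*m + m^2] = -3*h + 2*m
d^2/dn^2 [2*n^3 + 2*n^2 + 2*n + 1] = 12*n + 4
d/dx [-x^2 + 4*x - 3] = 4 - 2*x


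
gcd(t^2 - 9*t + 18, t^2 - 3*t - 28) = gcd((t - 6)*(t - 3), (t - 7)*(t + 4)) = 1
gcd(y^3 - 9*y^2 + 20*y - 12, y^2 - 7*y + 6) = y^2 - 7*y + 6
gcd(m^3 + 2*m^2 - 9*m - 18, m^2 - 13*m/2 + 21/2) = m - 3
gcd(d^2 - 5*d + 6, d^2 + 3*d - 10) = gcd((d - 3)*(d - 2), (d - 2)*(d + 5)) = d - 2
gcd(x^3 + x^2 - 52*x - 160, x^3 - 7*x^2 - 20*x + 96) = x^2 - 4*x - 32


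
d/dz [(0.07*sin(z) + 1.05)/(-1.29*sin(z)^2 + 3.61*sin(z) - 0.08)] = (0.0903*sin(z)^2 + 2.709*sin(z) - 3.7961)*cos(z)/(1.6641*sin(z)^4 - 9.3138*sin(z)^3 + 13.2385*sin(z)^2 - 0.5776*sin(z) + 0.0064)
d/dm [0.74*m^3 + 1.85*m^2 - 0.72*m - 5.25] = 2.22*m^2 + 3.7*m - 0.72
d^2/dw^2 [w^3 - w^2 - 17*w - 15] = 6*w - 2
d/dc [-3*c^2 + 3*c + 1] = 3 - 6*c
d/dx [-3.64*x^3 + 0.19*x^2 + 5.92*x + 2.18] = -10.92*x^2 + 0.38*x + 5.92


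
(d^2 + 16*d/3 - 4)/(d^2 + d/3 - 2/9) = 3*(3*d^2 + 16*d - 12)/(9*d^2 + 3*d - 2)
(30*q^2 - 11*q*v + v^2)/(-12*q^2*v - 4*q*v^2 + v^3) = (-5*q + v)/(v*(2*q + v))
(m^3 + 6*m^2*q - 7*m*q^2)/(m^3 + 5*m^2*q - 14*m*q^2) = (-m + q)/(-m + 2*q)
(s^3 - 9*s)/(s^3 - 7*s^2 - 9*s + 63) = s/(s - 7)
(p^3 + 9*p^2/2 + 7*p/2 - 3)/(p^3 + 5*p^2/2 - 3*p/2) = (p + 2)/p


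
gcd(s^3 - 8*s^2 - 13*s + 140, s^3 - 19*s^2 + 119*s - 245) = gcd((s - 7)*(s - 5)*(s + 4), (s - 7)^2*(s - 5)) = s^2 - 12*s + 35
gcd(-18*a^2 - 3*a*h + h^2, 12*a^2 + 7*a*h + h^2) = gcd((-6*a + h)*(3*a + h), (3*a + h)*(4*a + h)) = 3*a + h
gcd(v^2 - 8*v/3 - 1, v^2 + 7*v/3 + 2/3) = v + 1/3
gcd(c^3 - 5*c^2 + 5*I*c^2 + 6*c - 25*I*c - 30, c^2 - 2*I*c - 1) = c - I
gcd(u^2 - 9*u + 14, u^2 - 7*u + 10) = u - 2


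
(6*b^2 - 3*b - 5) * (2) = 12*b^2 - 6*b - 10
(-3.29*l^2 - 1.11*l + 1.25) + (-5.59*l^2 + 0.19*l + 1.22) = -8.88*l^2 - 0.92*l + 2.47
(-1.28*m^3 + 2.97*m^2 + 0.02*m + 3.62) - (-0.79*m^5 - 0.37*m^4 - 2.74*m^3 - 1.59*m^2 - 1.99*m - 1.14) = 0.79*m^5 + 0.37*m^4 + 1.46*m^3 + 4.56*m^2 + 2.01*m + 4.76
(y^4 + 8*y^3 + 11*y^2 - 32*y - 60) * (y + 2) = y^5 + 10*y^4 + 27*y^3 - 10*y^2 - 124*y - 120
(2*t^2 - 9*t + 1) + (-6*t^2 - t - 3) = -4*t^2 - 10*t - 2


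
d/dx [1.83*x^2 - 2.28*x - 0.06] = 3.66*x - 2.28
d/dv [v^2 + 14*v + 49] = 2*v + 14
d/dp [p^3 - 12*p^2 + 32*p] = 3*p^2 - 24*p + 32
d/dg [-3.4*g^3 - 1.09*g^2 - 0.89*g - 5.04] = -10.2*g^2 - 2.18*g - 0.89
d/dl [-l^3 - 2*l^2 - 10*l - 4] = -3*l^2 - 4*l - 10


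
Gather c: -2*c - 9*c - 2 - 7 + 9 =-11*c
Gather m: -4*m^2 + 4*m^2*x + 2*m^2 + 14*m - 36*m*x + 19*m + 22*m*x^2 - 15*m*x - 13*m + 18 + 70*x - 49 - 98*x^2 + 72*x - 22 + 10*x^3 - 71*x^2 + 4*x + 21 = m^2*(4*x - 2) + m*(22*x^2 - 51*x + 20) + 10*x^3 - 169*x^2 + 146*x - 32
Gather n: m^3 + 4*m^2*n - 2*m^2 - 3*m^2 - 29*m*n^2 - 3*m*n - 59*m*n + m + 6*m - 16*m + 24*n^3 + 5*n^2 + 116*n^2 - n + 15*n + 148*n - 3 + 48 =m^3 - 5*m^2 - 9*m + 24*n^3 + n^2*(121 - 29*m) + n*(4*m^2 - 62*m + 162) + 45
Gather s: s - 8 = s - 8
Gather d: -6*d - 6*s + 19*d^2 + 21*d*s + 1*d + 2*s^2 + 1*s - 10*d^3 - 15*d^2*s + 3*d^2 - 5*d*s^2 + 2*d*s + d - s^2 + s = -10*d^3 + d^2*(22 - 15*s) + d*(-5*s^2 + 23*s - 4) + s^2 - 4*s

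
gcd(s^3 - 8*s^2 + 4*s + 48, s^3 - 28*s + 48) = s - 4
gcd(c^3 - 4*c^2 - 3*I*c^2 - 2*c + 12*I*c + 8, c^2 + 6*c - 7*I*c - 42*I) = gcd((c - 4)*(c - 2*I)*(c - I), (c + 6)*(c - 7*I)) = 1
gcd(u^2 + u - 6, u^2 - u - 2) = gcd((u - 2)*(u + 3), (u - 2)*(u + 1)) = u - 2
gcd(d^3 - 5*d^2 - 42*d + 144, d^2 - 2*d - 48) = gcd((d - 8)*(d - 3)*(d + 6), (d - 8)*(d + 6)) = d^2 - 2*d - 48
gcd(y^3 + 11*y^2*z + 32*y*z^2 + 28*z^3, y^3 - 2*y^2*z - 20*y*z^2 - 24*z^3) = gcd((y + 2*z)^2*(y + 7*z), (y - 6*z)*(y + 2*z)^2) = y^2 + 4*y*z + 4*z^2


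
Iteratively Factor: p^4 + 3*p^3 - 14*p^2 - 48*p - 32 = (p + 2)*(p^3 + p^2 - 16*p - 16) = (p + 2)*(p + 4)*(p^2 - 3*p - 4) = (p + 1)*(p + 2)*(p + 4)*(p - 4)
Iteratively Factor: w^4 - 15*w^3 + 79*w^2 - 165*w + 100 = (w - 4)*(w^3 - 11*w^2 + 35*w - 25) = (w - 5)*(w - 4)*(w^2 - 6*w + 5) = (w - 5)*(w - 4)*(w - 1)*(w - 5)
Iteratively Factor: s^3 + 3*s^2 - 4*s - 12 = (s + 3)*(s^2 - 4) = (s - 2)*(s + 3)*(s + 2)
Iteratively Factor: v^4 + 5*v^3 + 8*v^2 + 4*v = (v + 1)*(v^3 + 4*v^2 + 4*v) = (v + 1)*(v + 2)*(v^2 + 2*v) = v*(v + 1)*(v + 2)*(v + 2)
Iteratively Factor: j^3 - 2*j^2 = (j - 2)*(j^2) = j*(j - 2)*(j)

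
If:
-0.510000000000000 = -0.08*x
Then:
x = 6.38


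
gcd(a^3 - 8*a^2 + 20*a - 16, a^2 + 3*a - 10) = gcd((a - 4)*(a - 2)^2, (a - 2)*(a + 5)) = a - 2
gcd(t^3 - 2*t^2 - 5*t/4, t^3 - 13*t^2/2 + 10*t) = t^2 - 5*t/2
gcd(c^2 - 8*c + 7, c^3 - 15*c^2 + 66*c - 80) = 1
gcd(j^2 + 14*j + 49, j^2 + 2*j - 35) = j + 7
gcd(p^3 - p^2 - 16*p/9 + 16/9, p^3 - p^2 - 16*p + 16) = p - 1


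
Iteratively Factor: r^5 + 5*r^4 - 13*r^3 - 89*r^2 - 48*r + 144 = (r - 1)*(r^4 + 6*r^3 - 7*r^2 - 96*r - 144) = (r - 1)*(r + 4)*(r^3 + 2*r^2 - 15*r - 36) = (r - 4)*(r - 1)*(r + 4)*(r^2 + 6*r + 9) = (r - 4)*(r - 1)*(r + 3)*(r + 4)*(r + 3)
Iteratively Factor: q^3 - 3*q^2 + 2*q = (q)*(q^2 - 3*q + 2) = q*(q - 2)*(q - 1)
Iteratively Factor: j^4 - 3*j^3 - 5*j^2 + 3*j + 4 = (j + 1)*(j^3 - 4*j^2 - j + 4) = (j - 4)*(j + 1)*(j^2 - 1) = (j - 4)*(j - 1)*(j + 1)*(j + 1)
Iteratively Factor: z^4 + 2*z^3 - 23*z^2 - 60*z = (z - 5)*(z^3 + 7*z^2 + 12*z) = z*(z - 5)*(z^2 + 7*z + 12) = z*(z - 5)*(z + 3)*(z + 4)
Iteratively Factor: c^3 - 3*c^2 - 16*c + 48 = (c + 4)*(c^2 - 7*c + 12) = (c - 3)*(c + 4)*(c - 4)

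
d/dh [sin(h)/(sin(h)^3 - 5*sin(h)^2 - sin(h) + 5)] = (-2*sin(h)^3 + 5*sin(h)^2 + 5)/((sin(h) - 5)^2*cos(h)^3)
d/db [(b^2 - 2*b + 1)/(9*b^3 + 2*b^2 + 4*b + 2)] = (-9*b^4 + 36*b^3 - 19*b^2 - 8)/(81*b^6 + 36*b^5 + 76*b^4 + 52*b^3 + 24*b^2 + 16*b + 4)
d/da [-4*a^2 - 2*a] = -8*a - 2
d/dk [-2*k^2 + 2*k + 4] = 2 - 4*k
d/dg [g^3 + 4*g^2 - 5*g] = 3*g^2 + 8*g - 5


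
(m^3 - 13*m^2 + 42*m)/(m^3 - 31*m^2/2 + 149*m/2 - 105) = 2*m/(2*m - 5)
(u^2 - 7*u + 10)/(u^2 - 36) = (u^2 - 7*u + 10)/(u^2 - 36)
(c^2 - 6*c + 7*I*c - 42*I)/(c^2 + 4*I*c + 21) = (c - 6)/(c - 3*I)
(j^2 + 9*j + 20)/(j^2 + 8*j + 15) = (j + 4)/(j + 3)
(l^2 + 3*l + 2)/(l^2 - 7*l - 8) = (l + 2)/(l - 8)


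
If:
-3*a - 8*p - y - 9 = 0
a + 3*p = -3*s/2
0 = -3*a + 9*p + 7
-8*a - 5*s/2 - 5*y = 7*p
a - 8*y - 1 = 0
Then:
No Solution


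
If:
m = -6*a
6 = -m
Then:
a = 1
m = -6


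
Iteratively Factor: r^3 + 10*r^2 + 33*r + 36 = (r + 3)*(r^2 + 7*r + 12) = (r + 3)*(r + 4)*(r + 3)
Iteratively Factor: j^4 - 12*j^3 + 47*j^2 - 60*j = (j - 4)*(j^3 - 8*j^2 + 15*j) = (j - 4)*(j - 3)*(j^2 - 5*j) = (j - 5)*(j - 4)*(j - 3)*(j)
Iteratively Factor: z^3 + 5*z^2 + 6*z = (z)*(z^2 + 5*z + 6) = z*(z + 3)*(z + 2)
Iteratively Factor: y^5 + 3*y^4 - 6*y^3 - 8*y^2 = (y + 4)*(y^4 - y^3 - 2*y^2) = y*(y + 4)*(y^3 - y^2 - 2*y) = y^2*(y + 4)*(y^2 - y - 2) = y^2*(y - 2)*(y + 4)*(y + 1)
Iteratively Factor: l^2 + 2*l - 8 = (l - 2)*(l + 4)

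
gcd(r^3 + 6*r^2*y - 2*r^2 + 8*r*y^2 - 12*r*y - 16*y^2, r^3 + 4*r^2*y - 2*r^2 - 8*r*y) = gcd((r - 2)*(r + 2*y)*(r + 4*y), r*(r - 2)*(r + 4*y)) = r^2 + 4*r*y - 2*r - 8*y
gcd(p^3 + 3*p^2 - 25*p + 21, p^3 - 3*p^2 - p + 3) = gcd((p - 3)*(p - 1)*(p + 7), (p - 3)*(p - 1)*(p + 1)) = p^2 - 4*p + 3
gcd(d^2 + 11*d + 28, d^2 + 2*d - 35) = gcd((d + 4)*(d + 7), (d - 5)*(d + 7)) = d + 7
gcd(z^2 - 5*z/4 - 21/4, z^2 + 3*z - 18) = z - 3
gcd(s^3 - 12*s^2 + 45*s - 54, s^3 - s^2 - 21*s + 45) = s^2 - 6*s + 9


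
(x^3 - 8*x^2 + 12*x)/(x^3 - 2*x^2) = (x - 6)/x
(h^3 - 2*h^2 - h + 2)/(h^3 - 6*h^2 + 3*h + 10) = (h - 1)/(h - 5)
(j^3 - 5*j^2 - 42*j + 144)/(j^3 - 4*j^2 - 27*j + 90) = (j^2 - 2*j - 48)/(j^2 - j - 30)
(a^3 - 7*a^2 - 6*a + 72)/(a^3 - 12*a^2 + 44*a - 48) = (a + 3)/(a - 2)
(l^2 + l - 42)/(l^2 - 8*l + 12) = (l + 7)/(l - 2)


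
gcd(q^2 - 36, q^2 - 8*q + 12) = q - 6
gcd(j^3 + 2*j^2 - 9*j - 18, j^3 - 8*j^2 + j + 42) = j^2 - j - 6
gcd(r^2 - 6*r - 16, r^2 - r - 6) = r + 2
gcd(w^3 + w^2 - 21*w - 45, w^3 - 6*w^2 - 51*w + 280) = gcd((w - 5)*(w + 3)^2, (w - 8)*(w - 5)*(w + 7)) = w - 5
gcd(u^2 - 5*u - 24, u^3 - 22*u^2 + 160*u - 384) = u - 8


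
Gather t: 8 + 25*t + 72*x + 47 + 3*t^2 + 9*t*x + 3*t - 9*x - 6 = 3*t^2 + t*(9*x + 28) + 63*x + 49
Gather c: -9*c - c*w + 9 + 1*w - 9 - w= c*(-w - 9)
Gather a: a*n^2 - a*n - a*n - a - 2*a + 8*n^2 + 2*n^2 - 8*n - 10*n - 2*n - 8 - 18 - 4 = a*(n^2 - 2*n - 3) + 10*n^2 - 20*n - 30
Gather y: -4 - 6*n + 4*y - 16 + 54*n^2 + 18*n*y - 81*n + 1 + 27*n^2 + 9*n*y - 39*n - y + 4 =81*n^2 - 126*n + y*(27*n + 3) - 15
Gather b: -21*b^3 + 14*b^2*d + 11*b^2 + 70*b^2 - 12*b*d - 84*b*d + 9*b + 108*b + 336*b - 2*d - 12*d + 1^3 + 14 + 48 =-21*b^3 + b^2*(14*d + 81) + b*(453 - 96*d) - 14*d + 63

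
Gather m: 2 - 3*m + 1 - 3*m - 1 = 2 - 6*m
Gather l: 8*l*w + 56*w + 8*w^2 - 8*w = 8*l*w + 8*w^2 + 48*w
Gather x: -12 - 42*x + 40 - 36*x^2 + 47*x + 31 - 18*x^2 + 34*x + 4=-54*x^2 + 39*x + 63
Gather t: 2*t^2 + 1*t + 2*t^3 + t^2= 2*t^3 + 3*t^2 + t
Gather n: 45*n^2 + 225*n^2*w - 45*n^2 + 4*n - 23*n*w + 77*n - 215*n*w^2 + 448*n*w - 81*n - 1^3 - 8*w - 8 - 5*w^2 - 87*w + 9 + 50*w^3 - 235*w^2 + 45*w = 225*n^2*w + n*(-215*w^2 + 425*w) + 50*w^3 - 240*w^2 - 50*w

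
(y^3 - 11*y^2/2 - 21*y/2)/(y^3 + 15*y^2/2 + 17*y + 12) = y*(y - 7)/(y^2 + 6*y + 8)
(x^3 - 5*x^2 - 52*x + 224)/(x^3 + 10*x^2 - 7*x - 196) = (x - 8)/(x + 7)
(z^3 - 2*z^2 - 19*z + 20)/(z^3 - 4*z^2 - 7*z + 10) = (z + 4)/(z + 2)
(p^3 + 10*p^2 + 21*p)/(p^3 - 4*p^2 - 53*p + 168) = p*(p + 3)/(p^2 - 11*p + 24)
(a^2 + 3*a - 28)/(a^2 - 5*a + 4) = (a + 7)/(a - 1)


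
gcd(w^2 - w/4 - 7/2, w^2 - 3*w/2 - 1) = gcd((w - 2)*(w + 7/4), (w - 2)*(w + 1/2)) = w - 2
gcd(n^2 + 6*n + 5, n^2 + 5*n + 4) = n + 1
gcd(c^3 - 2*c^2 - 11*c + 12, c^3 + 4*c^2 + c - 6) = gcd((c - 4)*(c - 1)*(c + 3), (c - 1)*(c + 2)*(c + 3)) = c^2 + 2*c - 3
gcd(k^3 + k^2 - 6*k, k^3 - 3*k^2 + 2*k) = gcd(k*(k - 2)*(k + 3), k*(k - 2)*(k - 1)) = k^2 - 2*k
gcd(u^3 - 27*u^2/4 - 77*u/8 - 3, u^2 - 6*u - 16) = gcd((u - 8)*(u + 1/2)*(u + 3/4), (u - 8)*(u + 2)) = u - 8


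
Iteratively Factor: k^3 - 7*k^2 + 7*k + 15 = (k - 3)*(k^2 - 4*k - 5) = (k - 3)*(k + 1)*(k - 5)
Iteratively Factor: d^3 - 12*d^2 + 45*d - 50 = (d - 5)*(d^2 - 7*d + 10) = (d - 5)*(d - 2)*(d - 5)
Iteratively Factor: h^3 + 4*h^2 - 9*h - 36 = (h + 3)*(h^2 + h - 12) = (h + 3)*(h + 4)*(h - 3)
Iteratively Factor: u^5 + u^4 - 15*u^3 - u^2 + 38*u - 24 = (u + 2)*(u^4 - u^3 - 13*u^2 + 25*u - 12) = (u - 1)*(u + 2)*(u^3 - 13*u + 12) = (u - 1)^2*(u + 2)*(u^2 + u - 12) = (u - 1)^2*(u + 2)*(u + 4)*(u - 3)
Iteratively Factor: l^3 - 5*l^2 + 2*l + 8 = (l - 2)*(l^2 - 3*l - 4) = (l - 2)*(l + 1)*(l - 4)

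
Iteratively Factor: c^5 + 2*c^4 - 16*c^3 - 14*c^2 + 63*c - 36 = (c + 4)*(c^4 - 2*c^3 - 8*c^2 + 18*c - 9) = (c - 1)*(c + 4)*(c^3 - c^2 - 9*c + 9) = (c - 1)*(c + 3)*(c + 4)*(c^2 - 4*c + 3) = (c - 3)*(c - 1)*(c + 3)*(c + 4)*(c - 1)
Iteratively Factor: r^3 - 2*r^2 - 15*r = (r - 5)*(r^2 + 3*r) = (r - 5)*(r + 3)*(r)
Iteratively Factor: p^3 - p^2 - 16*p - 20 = (p + 2)*(p^2 - 3*p - 10) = (p + 2)^2*(p - 5)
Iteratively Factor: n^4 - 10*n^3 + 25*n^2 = (n)*(n^3 - 10*n^2 + 25*n) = n^2*(n^2 - 10*n + 25) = n^2*(n - 5)*(n - 5)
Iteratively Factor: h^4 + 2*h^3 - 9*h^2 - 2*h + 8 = (h + 1)*(h^3 + h^2 - 10*h + 8) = (h - 2)*(h + 1)*(h^2 + 3*h - 4) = (h - 2)*(h + 1)*(h + 4)*(h - 1)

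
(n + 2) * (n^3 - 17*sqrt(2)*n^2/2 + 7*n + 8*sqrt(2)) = n^4 - 17*sqrt(2)*n^3/2 + 2*n^3 - 17*sqrt(2)*n^2 + 7*n^2 + 8*sqrt(2)*n + 14*n + 16*sqrt(2)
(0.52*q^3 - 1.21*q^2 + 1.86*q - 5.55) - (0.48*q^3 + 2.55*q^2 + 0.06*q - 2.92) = 0.04*q^3 - 3.76*q^2 + 1.8*q - 2.63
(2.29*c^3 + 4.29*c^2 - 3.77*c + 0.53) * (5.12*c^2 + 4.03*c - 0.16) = 11.7248*c^5 + 31.1935*c^4 - 2.3801*c^3 - 13.1659*c^2 + 2.7391*c - 0.0848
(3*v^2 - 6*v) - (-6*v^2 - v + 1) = 9*v^2 - 5*v - 1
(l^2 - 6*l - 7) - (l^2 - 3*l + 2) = -3*l - 9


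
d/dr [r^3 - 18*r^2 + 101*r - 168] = 3*r^2 - 36*r + 101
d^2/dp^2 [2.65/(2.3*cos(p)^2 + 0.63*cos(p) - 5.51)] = (-56.074*(1 - cos(p)^2)^2 - 11.51955*cos(p)^3 - 163.422585*cos(p)^2 + 13.840155*cos(p) + 125.34447)/(2.3*cos(p)^2 + 0.63*cos(p) - 5.51)^3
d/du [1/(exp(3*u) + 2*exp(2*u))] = (-3*exp(u) - 4)*exp(-2*u)/(exp(u) + 2)^2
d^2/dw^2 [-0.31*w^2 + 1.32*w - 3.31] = -0.620000000000000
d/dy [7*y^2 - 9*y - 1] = 14*y - 9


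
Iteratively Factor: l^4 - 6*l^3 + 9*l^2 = (l)*(l^3 - 6*l^2 + 9*l) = l*(l - 3)*(l^2 - 3*l) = l*(l - 3)^2*(l)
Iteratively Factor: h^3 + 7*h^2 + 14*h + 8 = (h + 2)*(h^2 + 5*h + 4) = (h + 1)*(h + 2)*(h + 4)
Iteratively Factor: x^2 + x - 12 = (x + 4)*(x - 3)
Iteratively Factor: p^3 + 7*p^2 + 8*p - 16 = (p + 4)*(p^2 + 3*p - 4) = (p + 4)^2*(p - 1)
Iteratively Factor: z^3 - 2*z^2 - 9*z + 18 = (z - 3)*(z^2 + z - 6) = (z - 3)*(z - 2)*(z + 3)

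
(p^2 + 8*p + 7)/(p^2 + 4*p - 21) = (p + 1)/(p - 3)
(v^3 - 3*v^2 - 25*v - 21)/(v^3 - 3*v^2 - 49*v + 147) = (v^2 + 4*v + 3)/(v^2 + 4*v - 21)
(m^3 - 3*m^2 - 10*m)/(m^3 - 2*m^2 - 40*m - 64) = m*(m - 5)/(m^2 - 4*m - 32)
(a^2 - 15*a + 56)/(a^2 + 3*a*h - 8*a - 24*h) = (a - 7)/(a + 3*h)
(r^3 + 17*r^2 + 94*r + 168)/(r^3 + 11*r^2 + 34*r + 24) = (r + 7)/(r + 1)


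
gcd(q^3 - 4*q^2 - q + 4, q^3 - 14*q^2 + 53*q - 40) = q - 1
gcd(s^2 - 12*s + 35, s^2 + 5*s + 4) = 1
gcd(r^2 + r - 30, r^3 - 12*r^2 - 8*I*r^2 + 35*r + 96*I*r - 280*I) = r - 5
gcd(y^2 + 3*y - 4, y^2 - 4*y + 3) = y - 1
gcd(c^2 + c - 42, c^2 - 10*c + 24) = c - 6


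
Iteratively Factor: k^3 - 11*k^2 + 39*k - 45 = (k - 5)*(k^2 - 6*k + 9) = (k - 5)*(k - 3)*(k - 3)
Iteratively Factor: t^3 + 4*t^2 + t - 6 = (t - 1)*(t^2 + 5*t + 6) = (t - 1)*(t + 2)*(t + 3)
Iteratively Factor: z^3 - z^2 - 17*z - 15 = (z + 3)*(z^2 - 4*z - 5) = (z - 5)*(z + 3)*(z + 1)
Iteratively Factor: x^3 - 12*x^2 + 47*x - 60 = (x - 4)*(x^2 - 8*x + 15) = (x - 4)*(x - 3)*(x - 5)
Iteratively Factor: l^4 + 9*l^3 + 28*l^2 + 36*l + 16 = (l + 2)*(l^3 + 7*l^2 + 14*l + 8) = (l + 2)^2*(l^2 + 5*l + 4) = (l + 1)*(l + 2)^2*(l + 4)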